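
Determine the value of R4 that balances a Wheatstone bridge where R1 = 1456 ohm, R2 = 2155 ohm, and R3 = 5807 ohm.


At balance: R1*R4 = R2*R3, so R4 = R2*R3/R1.
R4 = 2155 * 5807 / 1456
R4 = 12514085 / 1456
R4 = 8594.84 ohm

8594.84 ohm


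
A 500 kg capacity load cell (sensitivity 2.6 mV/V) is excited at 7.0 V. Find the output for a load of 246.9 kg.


Vout = rated_output * Vex * (load / capacity).
Vout = 2.6 * 7.0 * (246.9 / 500)
Vout = 2.6 * 7.0 * 0.4938
Vout = 8.987 mV

8.987 mV


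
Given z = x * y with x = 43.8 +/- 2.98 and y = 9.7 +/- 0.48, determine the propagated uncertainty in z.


For a product z = x*y, the relative uncertainty is:
uz/z = sqrt((ux/x)^2 + (uy/y)^2)
Relative uncertainties: ux/x = 2.98/43.8 = 0.068037
uy/y = 0.48/9.7 = 0.049485
z = 43.8 * 9.7 = 424.9
uz = 424.9 * sqrt(0.068037^2 + 0.049485^2) = 35.743

35.743


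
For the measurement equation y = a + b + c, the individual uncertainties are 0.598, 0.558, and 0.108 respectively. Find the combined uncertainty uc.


For a sum of independent quantities, uc = sqrt(u1^2 + u2^2 + u3^2).
uc = sqrt(0.598^2 + 0.558^2 + 0.108^2)
uc = sqrt(0.357604 + 0.311364 + 0.011664)
uc = 0.825

0.825


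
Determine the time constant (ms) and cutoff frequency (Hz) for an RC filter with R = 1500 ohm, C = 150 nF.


Time constant: tau = R * C.
tau = 1500 * 1.50e-07 = 0.000225 s
tau = 0.225 ms
Cutoff frequency: fc = 1 / (2*pi*R*C).
fc = 1 / (2*pi*0.000225) = 707.36 Hz

tau = 0.225 ms, fc = 707.36 Hz


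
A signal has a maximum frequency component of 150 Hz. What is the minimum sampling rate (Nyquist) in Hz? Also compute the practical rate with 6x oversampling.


By Nyquist theorem, fs_min = 2 * fmax.
fs_min = 2 * 150 = 300 Hz
Practical rate = 6 * fs_min = 6 * 300 = 1800 Hz

fs_min = 300 Hz, fs_practical = 1800 Hz


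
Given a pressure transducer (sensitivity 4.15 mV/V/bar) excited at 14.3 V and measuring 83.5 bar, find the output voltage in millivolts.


Output = sensitivity * Vex * P.
Vout = 4.15 * 14.3 * 83.5
Vout = 59.345 * 83.5
Vout = 4955.31 mV

4955.31 mV


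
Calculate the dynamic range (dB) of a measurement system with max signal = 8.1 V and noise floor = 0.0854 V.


Dynamic range = 20 * log10(Vmax / Vnoise).
DR = 20 * log10(8.1 / 0.0854)
DR = 20 * log10(94.85)
DR = 39.54 dB

39.54 dB


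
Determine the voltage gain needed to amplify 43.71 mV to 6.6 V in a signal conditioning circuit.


Gain = Vout / Vin (converting to same units).
G = 6.6 V / 43.71 mV
G = 6600.0 mV / 43.71 mV
G = 151.0

151.0


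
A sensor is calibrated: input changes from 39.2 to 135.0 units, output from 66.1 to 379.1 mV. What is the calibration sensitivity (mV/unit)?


Sensitivity = (y2 - y1) / (x2 - x1).
S = (379.1 - 66.1) / (135.0 - 39.2)
S = 313.0 / 95.8
S = 3.2672 mV/unit

3.2672 mV/unit


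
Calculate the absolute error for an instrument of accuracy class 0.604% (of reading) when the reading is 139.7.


Absolute error = (accuracy% / 100) * reading.
Error = (0.604 / 100) * 139.7
Error = 0.00604 * 139.7
Error = 0.8438

0.8438


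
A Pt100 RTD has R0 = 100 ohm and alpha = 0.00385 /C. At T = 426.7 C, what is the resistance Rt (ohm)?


The RTD equation: Rt = R0 * (1 + alpha * T).
Rt = 100 * (1 + 0.00385 * 426.7)
Rt = 100 * (1 + 1.642795)
Rt = 100 * 2.642795
Rt = 264.279 ohm

264.279 ohm


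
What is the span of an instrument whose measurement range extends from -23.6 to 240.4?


Span = upper range - lower range.
Span = 240.4 - (-23.6)
Span = 264.0

264.0


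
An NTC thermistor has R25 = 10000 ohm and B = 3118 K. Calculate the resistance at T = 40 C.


NTC thermistor equation: Rt = R25 * exp(B * (1/T - 1/T25)).
T in Kelvin: 313.15 K, T25 = 298.15 K
1/T - 1/T25 = 1/313.15 - 1/298.15 = -0.00016066
B * (1/T - 1/T25) = 3118 * -0.00016066 = -0.5009
Rt = 10000 * exp(-0.5009) = 6059.6 ohm

6059.6 ohm


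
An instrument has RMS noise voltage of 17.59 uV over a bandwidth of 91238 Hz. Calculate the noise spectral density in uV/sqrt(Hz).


Noise spectral density = Vrms / sqrt(BW).
NSD = 17.59 / sqrt(91238)
NSD = 17.59 / 302.0563
NSD = 0.0582 uV/sqrt(Hz)

0.0582 uV/sqrt(Hz)


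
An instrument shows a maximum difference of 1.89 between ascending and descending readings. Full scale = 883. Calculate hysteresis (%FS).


Hysteresis = (max difference / full scale) * 100%.
H = (1.89 / 883) * 100
H = 0.214 %FS

0.214 %FS


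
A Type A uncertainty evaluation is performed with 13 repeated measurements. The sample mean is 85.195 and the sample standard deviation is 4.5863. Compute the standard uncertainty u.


The standard uncertainty for Type A evaluation is u = s / sqrt(n).
u = 4.5863 / sqrt(13)
u = 4.5863 / 3.6056
u = 1.272

1.272


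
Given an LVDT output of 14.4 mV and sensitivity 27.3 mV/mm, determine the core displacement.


Displacement = Vout / sensitivity.
d = 14.4 / 27.3
d = 0.527 mm

0.527 mm


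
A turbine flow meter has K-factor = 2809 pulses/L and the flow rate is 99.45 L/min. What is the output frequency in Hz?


Frequency = K * Q / 60 (converting L/min to L/s).
f = 2809 * 99.45 / 60
f = 279355.05 / 60
f = 4655.92 Hz

4655.92 Hz


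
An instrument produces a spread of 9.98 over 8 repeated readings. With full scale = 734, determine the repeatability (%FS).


Repeatability = (spread / full scale) * 100%.
R = (9.98 / 734) * 100
R = 1.36 %FS

1.36 %FS


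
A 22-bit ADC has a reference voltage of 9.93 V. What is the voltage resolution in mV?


The resolution (LSB) of an ADC is Vref / 2^n.
LSB = 9.93 / 2^22
LSB = 9.93 / 4194304
LSB = 2.37e-06 V = 0.0023675 mV

0.0023675 mV


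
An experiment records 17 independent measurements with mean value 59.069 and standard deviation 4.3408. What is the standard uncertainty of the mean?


The standard uncertainty for Type A evaluation is u = s / sqrt(n).
u = 4.3408 / sqrt(17)
u = 4.3408 / 4.1231
u = 1.0528

1.0528


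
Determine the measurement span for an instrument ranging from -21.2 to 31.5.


Span = upper range - lower range.
Span = 31.5 - (-21.2)
Span = 52.7

52.7


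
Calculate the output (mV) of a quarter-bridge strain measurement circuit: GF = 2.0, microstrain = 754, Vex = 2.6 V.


Quarter bridge output: Vout = (GF * epsilon * Vex) / 4.
Vout = (2.0 * 754e-6 * 2.6) / 4
Vout = 0.0039208 / 4 V
Vout = 0.0009802 V = 0.9802 mV

0.9802 mV


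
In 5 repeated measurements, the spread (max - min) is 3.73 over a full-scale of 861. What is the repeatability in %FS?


Repeatability = (spread / full scale) * 100%.
R = (3.73 / 861) * 100
R = 0.433 %FS

0.433 %FS


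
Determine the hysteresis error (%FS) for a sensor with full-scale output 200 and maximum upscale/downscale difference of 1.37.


Hysteresis = (max difference / full scale) * 100%.
H = (1.37 / 200) * 100
H = 0.685 %FS

0.685 %FS


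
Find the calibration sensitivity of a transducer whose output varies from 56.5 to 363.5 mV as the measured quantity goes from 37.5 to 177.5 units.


Sensitivity = (y2 - y1) / (x2 - x1).
S = (363.5 - 56.5) / (177.5 - 37.5)
S = 307.0 / 140.0
S = 2.1929 mV/unit

2.1929 mV/unit


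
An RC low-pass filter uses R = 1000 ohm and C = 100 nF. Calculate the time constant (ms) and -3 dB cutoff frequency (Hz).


Time constant: tau = R * C.
tau = 1000 * 1.00e-07 = 0.0001 s
tau = 0.1 ms
Cutoff frequency: fc = 1 / (2*pi*R*C).
fc = 1 / (2*pi*0.0001) = 1591.55 Hz

tau = 0.1 ms, fc = 1591.55 Hz


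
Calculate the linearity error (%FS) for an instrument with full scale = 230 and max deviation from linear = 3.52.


Linearity error = (max deviation / full scale) * 100%.
Linearity = (3.52 / 230) * 100
Linearity = 1.53 %FS

1.53 %FS


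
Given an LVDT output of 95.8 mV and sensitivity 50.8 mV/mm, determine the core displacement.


Displacement = Vout / sensitivity.
d = 95.8 / 50.8
d = 1.886 mm

1.886 mm


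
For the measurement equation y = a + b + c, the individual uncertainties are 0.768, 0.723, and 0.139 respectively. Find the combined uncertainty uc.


For a sum of independent quantities, uc = sqrt(u1^2 + u2^2 + u3^2).
uc = sqrt(0.768^2 + 0.723^2 + 0.139^2)
uc = sqrt(0.589824 + 0.522729 + 0.019321)
uc = 1.0639

1.0639


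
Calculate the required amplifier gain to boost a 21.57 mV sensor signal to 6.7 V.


Gain = Vout / Vin (converting to same units).
G = 6.7 V / 21.57 mV
G = 6700.0 mV / 21.57 mV
G = 310.62

310.62


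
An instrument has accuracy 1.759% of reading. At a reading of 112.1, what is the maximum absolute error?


Absolute error = (accuracy% / 100) * reading.
Error = (1.759 / 100) * 112.1
Error = 0.01759 * 112.1
Error = 1.9718

1.9718


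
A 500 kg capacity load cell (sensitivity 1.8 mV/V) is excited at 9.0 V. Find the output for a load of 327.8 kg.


Vout = rated_output * Vex * (load / capacity).
Vout = 1.8 * 9.0 * (327.8 / 500)
Vout = 1.8 * 9.0 * 0.6556
Vout = 10.621 mV

10.621 mV


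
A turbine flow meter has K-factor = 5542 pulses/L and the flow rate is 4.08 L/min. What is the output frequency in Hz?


Frequency = K * Q / 60 (converting L/min to L/s).
f = 5542 * 4.08 / 60
f = 22611.36 / 60
f = 376.86 Hz

376.86 Hz


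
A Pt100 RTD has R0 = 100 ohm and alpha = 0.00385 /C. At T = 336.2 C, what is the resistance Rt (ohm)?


The RTD equation: Rt = R0 * (1 + alpha * T).
Rt = 100 * (1 + 0.00385 * 336.2)
Rt = 100 * (1 + 1.29437)
Rt = 100 * 2.29437
Rt = 229.437 ohm

229.437 ohm


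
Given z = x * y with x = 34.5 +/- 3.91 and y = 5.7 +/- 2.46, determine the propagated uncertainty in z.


For a product z = x*y, the relative uncertainty is:
uz/z = sqrt((ux/x)^2 + (uy/y)^2)
Relative uncertainties: ux/x = 3.91/34.5 = 0.113333
uy/y = 2.46/5.7 = 0.431579
z = 34.5 * 5.7 = 196.7
uz = 196.7 * sqrt(0.113333^2 + 0.431579^2) = 87.748

87.748


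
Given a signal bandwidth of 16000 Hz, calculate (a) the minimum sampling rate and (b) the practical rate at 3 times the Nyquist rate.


By Nyquist theorem, fs_min = 2 * fmax.
fs_min = 2 * 16000 = 32000 Hz
Practical rate = 3 * fs_min = 3 * 32000 = 96000 Hz

fs_min = 32000 Hz, fs_practical = 96000 Hz


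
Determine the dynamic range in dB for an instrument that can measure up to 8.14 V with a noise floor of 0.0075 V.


Dynamic range = 20 * log10(Vmax / Vnoise).
DR = 20 * log10(8.14 / 0.0075)
DR = 20 * log10(1085.33)
DR = 60.71 dB

60.71 dB


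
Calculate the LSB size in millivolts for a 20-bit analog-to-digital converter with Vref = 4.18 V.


The resolution (LSB) of an ADC is Vref / 2^n.
LSB = 4.18 / 2^20
LSB = 4.18 / 1048576
LSB = 3.99e-06 V = 0.00398636 mV

0.00398636 mV


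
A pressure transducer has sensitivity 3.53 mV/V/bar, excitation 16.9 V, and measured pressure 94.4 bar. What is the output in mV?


Output = sensitivity * Vex * P.
Vout = 3.53 * 16.9 * 94.4
Vout = 59.657 * 94.4
Vout = 5631.62 mV

5631.62 mV


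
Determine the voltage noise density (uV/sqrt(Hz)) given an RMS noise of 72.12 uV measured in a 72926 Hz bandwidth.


Noise spectral density = Vrms / sqrt(BW).
NSD = 72.12 / sqrt(72926)
NSD = 72.12 / 270.0481
NSD = 0.2671 uV/sqrt(Hz)

0.2671 uV/sqrt(Hz)


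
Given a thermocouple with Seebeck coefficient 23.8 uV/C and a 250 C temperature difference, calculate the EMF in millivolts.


The thermocouple output V = sensitivity * dT.
V = 23.8 uV/C * 250 C
V = 5950.0 uV
V = 5.95 mV

5.95 mV


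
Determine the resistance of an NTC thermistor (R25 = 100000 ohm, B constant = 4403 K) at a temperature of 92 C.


NTC thermistor equation: Rt = R25 * exp(B * (1/T - 1/T25)).
T in Kelvin: 365.15 K, T25 = 298.15 K
1/T - 1/T25 = 1/365.15 - 1/298.15 = -0.00061542
B * (1/T - 1/T25) = 4403 * -0.00061542 = -2.7097
Rt = 100000 * exp(-2.7097) = 6655.8 ohm

6655.8 ohm


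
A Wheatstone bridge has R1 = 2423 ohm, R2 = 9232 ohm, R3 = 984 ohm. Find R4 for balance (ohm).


At balance: R1*R4 = R2*R3, so R4 = R2*R3/R1.
R4 = 9232 * 984 / 2423
R4 = 9084288 / 2423
R4 = 3749.19 ohm

3749.19 ohm


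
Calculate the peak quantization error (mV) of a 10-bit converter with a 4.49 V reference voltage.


The maximum quantization error is +/- LSB/2.
LSB = Vref / 2^n = 4.49 / 1024 = 0.00438477 V
Max error = LSB / 2 = 0.00438477 / 2 = 0.00219238 V
Max error = 2.1924 mV

2.1924 mV


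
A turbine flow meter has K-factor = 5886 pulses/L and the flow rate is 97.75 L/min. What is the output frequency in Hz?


Frequency = K * Q / 60 (converting L/min to L/s).
f = 5886 * 97.75 / 60
f = 575356.5 / 60
f = 9589.27 Hz

9589.27 Hz


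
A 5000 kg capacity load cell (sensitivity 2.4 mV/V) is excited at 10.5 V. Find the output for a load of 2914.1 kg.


Vout = rated_output * Vex * (load / capacity).
Vout = 2.4 * 10.5 * (2914.1 / 5000)
Vout = 2.4 * 10.5 * 0.58282
Vout = 14.687 mV

14.687 mV


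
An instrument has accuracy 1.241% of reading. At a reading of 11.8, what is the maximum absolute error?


Absolute error = (accuracy% / 100) * reading.
Error = (1.241 / 100) * 11.8
Error = 0.01241 * 11.8
Error = 0.1464

0.1464


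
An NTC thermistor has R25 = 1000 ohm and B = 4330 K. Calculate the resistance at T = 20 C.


NTC thermistor equation: Rt = R25 * exp(B * (1/T - 1/T25)).
T in Kelvin: 293.15 K, T25 = 298.15 K
1/T - 1/T25 = 1/293.15 - 1/298.15 = 5.721e-05
B * (1/T - 1/T25) = 4330 * 5.721e-05 = 0.2477
Rt = 1000 * exp(0.2477) = 1281.1 ohm

1281.1 ohm


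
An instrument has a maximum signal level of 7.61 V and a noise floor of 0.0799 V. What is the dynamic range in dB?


Dynamic range = 20 * log10(Vmax / Vnoise).
DR = 20 * log10(7.61 / 0.0799)
DR = 20 * log10(95.24)
DR = 39.58 dB

39.58 dB


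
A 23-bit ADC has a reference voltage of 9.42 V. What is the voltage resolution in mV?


The resolution (LSB) of an ADC is Vref / 2^n.
LSB = 9.42 / 2^23
LSB = 9.42 / 8388608
LSB = 1.12e-06 V = 0.00112295 mV

0.00112295 mV


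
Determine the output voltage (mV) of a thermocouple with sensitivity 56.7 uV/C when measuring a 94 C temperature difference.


The thermocouple output V = sensitivity * dT.
V = 56.7 uV/C * 94 C
V = 5329.8 uV
V = 5.33 mV

5.33 mV


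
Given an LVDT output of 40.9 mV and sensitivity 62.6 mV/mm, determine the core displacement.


Displacement = Vout / sensitivity.
d = 40.9 / 62.6
d = 0.653 mm

0.653 mm


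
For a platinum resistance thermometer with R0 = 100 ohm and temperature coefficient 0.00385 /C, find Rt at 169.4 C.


The RTD equation: Rt = R0 * (1 + alpha * T).
Rt = 100 * (1 + 0.00385 * 169.4)
Rt = 100 * (1 + 0.65219)
Rt = 100 * 1.65219
Rt = 165.219 ohm

165.219 ohm


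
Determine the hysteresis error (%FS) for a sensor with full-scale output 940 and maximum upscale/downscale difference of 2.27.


Hysteresis = (max difference / full scale) * 100%.
H = (2.27 / 940) * 100
H = 0.241 %FS

0.241 %FS


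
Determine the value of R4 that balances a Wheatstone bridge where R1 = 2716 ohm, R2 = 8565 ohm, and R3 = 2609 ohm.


At balance: R1*R4 = R2*R3, so R4 = R2*R3/R1.
R4 = 8565 * 2609 / 2716
R4 = 22346085 / 2716
R4 = 8227.57 ohm

8227.57 ohm


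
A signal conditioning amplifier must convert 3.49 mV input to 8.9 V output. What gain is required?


Gain = Vout / Vin (converting to same units).
G = 8.9 V / 3.49 mV
G = 8900.0 mV / 3.49 mV
G = 2550.14

2550.14


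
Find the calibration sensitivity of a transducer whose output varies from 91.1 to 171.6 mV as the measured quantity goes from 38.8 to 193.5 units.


Sensitivity = (y2 - y1) / (x2 - x1).
S = (171.6 - 91.1) / (193.5 - 38.8)
S = 80.5 / 154.7
S = 0.5204 mV/unit

0.5204 mV/unit


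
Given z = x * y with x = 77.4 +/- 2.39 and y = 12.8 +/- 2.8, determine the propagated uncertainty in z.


For a product z = x*y, the relative uncertainty is:
uz/z = sqrt((ux/x)^2 + (uy/y)^2)
Relative uncertainties: ux/x = 2.39/77.4 = 0.030879
uy/y = 2.8/12.8 = 0.21875
z = 77.4 * 12.8 = 990.7
uz = 990.7 * sqrt(0.030879^2 + 0.21875^2) = 218.869

218.869


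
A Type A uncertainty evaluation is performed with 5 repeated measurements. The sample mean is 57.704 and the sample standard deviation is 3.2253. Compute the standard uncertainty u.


The standard uncertainty for Type A evaluation is u = s / sqrt(n).
u = 3.2253 / sqrt(5)
u = 3.2253 / 2.2361
u = 1.4424

1.4424


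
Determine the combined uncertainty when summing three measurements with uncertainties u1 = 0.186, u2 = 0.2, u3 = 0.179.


For a sum of independent quantities, uc = sqrt(u1^2 + u2^2 + u3^2).
uc = sqrt(0.186^2 + 0.2^2 + 0.179^2)
uc = sqrt(0.034596 + 0.04 + 0.032041)
uc = 0.3266

0.3266


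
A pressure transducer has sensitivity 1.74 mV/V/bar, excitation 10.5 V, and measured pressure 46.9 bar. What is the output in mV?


Output = sensitivity * Vex * P.
Vout = 1.74 * 10.5 * 46.9
Vout = 18.27 * 46.9
Vout = 856.86 mV

856.86 mV


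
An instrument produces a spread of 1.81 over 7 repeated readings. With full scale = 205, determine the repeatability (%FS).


Repeatability = (spread / full scale) * 100%.
R = (1.81 / 205) * 100
R = 0.883 %FS

0.883 %FS


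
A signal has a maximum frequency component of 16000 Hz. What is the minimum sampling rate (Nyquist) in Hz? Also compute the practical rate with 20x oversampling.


By Nyquist theorem, fs_min = 2 * fmax.
fs_min = 2 * 16000 = 32000 Hz
Practical rate = 20 * fs_min = 20 * 32000 = 640000 Hz

fs_min = 32000 Hz, fs_practical = 640000 Hz


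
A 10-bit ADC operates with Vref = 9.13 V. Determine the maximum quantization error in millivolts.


The maximum quantization error is +/- LSB/2.
LSB = Vref / 2^n = 9.13 / 1024 = 0.00891602 V
Max error = LSB / 2 = 0.00891602 / 2 = 0.00445801 V
Max error = 4.458 mV

4.458 mV


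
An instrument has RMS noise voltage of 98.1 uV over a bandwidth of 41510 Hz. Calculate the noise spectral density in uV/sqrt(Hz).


Noise spectral density = Vrms / sqrt(BW).
NSD = 98.1 / sqrt(41510)
NSD = 98.1 / 203.74
NSD = 0.4815 uV/sqrt(Hz)

0.4815 uV/sqrt(Hz)


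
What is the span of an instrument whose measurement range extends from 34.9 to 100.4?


Span = upper range - lower range.
Span = 100.4 - (34.9)
Span = 65.5

65.5


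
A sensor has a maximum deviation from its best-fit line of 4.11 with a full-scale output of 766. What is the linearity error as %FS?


Linearity error = (max deviation / full scale) * 100%.
Linearity = (4.11 / 766) * 100
Linearity = 0.537 %FS

0.537 %FS


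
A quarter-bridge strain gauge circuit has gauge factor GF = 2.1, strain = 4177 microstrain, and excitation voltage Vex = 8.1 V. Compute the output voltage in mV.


Quarter bridge output: Vout = (GF * epsilon * Vex) / 4.
Vout = (2.1 * 4177e-6 * 8.1) / 4
Vout = 0.07105077 / 4 V
Vout = 0.01776269 V = 17.7627 mV

17.7627 mV


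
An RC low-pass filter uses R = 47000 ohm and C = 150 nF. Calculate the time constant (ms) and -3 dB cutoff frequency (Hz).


Time constant: tau = R * C.
tau = 47000 * 1.50e-07 = 0.00705 s
tau = 7.05 ms
Cutoff frequency: fc = 1 / (2*pi*R*C).
fc = 1 / (2*pi*0.00705) = 22.58 Hz

tau = 7.05 ms, fc = 22.58 Hz


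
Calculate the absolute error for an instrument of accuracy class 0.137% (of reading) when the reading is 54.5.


Absolute error = (accuracy% / 100) * reading.
Error = (0.137 / 100) * 54.5
Error = 0.00137 * 54.5
Error = 0.0747

0.0747


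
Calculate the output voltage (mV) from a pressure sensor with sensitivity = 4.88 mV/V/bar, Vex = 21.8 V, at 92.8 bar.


Output = sensitivity * Vex * P.
Vout = 4.88 * 21.8 * 92.8
Vout = 106.384 * 92.8
Vout = 9872.44 mV

9872.44 mV


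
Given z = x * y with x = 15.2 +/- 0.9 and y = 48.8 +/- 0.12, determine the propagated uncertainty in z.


For a product z = x*y, the relative uncertainty is:
uz/z = sqrt((ux/x)^2 + (uy/y)^2)
Relative uncertainties: ux/x = 0.9/15.2 = 0.059211
uy/y = 0.12/48.8 = 0.002459
z = 15.2 * 48.8 = 741.8
uz = 741.8 * sqrt(0.059211^2 + 0.002459^2) = 43.958

43.958


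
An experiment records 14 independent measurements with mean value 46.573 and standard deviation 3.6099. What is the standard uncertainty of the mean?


The standard uncertainty for Type A evaluation is u = s / sqrt(n).
u = 3.6099 / sqrt(14)
u = 3.6099 / 3.7417
u = 0.9648

0.9648


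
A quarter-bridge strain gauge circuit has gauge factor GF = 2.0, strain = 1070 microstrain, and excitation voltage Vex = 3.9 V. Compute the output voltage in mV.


Quarter bridge output: Vout = (GF * epsilon * Vex) / 4.
Vout = (2.0 * 1070e-6 * 3.9) / 4
Vout = 0.008346 / 4 V
Vout = 0.0020865 V = 2.0865 mV

2.0865 mV


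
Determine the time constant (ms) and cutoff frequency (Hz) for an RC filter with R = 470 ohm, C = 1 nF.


Time constant: tau = R * C.
tau = 470 * 1.00e-09 = 4.7e-07 s
tau = 0.0005 ms
Cutoff frequency: fc = 1 / (2*pi*R*C).
fc = 1 / (2*pi*4.7e-07) = 338627.54 Hz

tau = 0.0005 ms, fc = 338627.54 Hz


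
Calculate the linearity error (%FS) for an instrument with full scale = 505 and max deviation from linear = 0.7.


Linearity error = (max deviation / full scale) * 100%.
Linearity = (0.7 / 505) * 100
Linearity = 0.139 %FS

0.139 %FS


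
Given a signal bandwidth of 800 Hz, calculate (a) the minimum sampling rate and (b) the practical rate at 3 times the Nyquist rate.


By Nyquist theorem, fs_min = 2 * fmax.
fs_min = 2 * 800 = 1600 Hz
Practical rate = 3 * fs_min = 3 * 1600 = 4800 Hz

fs_min = 1600 Hz, fs_practical = 4800 Hz


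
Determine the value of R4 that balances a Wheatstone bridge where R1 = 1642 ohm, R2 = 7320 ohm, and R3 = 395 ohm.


At balance: R1*R4 = R2*R3, so R4 = R2*R3/R1.
R4 = 7320 * 395 / 1642
R4 = 2891400 / 1642
R4 = 1760.9 ohm

1760.9 ohm


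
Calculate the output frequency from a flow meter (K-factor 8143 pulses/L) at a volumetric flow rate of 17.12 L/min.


Frequency = K * Q / 60 (converting L/min to L/s).
f = 8143 * 17.12 / 60
f = 139408.16 / 60
f = 2323.47 Hz

2323.47 Hz


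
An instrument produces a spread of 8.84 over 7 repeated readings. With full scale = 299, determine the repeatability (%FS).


Repeatability = (spread / full scale) * 100%.
R = (8.84 / 299) * 100
R = 2.957 %FS

2.957 %FS


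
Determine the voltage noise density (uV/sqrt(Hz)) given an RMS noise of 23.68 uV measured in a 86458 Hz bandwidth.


Noise spectral density = Vrms / sqrt(BW).
NSD = 23.68 / sqrt(86458)
NSD = 23.68 / 294.0374
NSD = 0.0805 uV/sqrt(Hz)

0.0805 uV/sqrt(Hz)


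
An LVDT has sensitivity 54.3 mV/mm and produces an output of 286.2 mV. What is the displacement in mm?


Displacement = Vout / sensitivity.
d = 286.2 / 54.3
d = 5.271 mm

5.271 mm


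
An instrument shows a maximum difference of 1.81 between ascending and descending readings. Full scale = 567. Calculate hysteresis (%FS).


Hysteresis = (max difference / full scale) * 100%.
H = (1.81 / 567) * 100
H = 0.319 %FS

0.319 %FS


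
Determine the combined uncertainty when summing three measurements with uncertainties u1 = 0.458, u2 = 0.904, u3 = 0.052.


For a sum of independent quantities, uc = sqrt(u1^2 + u2^2 + u3^2).
uc = sqrt(0.458^2 + 0.904^2 + 0.052^2)
uc = sqrt(0.209764 + 0.817216 + 0.002704)
uc = 1.0147

1.0147


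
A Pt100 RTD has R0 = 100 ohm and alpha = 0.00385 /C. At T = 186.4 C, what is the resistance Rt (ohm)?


The RTD equation: Rt = R0 * (1 + alpha * T).
Rt = 100 * (1 + 0.00385 * 186.4)
Rt = 100 * (1 + 0.71764)
Rt = 100 * 1.71764
Rt = 171.764 ohm

171.764 ohm


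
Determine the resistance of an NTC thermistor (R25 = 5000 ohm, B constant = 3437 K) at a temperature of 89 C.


NTC thermistor equation: Rt = R25 * exp(B * (1/T - 1/T25)).
T in Kelvin: 362.15 K, T25 = 298.15 K
1/T - 1/T25 = 1/362.15 - 1/298.15 = -0.00059273
B * (1/T - 1/T25) = 3437 * -0.00059273 = -2.0372
Rt = 5000 * exp(-2.0372) = 652.0 ohm

652.0 ohm


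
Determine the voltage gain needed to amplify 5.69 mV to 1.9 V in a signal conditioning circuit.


Gain = Vout / Vin (converting to same units).
G = 1.9 V / 5.69 mV
G = 1900.0 mV / 5.69 mV
G = 333.92

333.92


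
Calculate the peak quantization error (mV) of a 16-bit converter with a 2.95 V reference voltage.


The maximum quantization error is +/- LSB/2.
LSB = Vref / 2^n = 2.95 / 65536 = 4.501e-05 V
Max error = LSB / 2 = 4.501e-05 / 2 = 2.251e-05 V
Max error = 0.0225 mV

0.0225 mV


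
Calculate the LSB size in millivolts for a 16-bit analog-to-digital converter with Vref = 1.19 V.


The resolution (LSB) of an ADC is Vref / 2^n.
LSB = 1.19 / 2^16
LSB = 1.19 / 65536
LSB = 1.816e-05 V = 0.01815796 mV

0.01815796 mV


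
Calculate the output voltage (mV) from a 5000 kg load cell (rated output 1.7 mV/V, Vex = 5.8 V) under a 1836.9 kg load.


Vout = rated_output * Vex * (load / capacity).
Vout = 1.7 * 5.8 * (1836.9 / 5000)
Vout = 1.7 * 5.8 * 0.36738
Vout = 3.622 mV

3.622 mV


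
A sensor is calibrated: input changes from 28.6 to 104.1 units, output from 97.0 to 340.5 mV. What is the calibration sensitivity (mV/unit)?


Sensitivity = (y2 - y1) / (x2 - x1).
S = (340.5 - 97.0) / (104.1 - 28.6)
S = 243.5 / 75.5
S = 3.2252 mV/unit

3.2252 mV/unit


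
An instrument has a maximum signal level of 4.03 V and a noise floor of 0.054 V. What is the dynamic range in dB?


Dynamic range = 20 * log10(Vmax / Vnoise).
DR = 20 * log10(4.03 / 0.054)
DR = 20 * log10(74.63)
DR = 37.46 dB

37.46 dB


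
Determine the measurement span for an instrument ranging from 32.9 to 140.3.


Span = upper range - lower range.
Span = 140.3 - (32.9)
Span = 107.4

107.4


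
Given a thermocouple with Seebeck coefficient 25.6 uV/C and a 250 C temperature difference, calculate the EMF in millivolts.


The thermocouple output V = sensitivity * dT.
V = 25.6 uV/C * 250 C
V = 6400.0 uV
V = 6.4 mV

6.4 mV


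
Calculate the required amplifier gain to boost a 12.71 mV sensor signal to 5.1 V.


Gain = Vout / Vin (converting to same units).
G = 5.1 V / 12.71 mV
G = 5100.0 mV / 12.71 mV
G = 401.26

401.26


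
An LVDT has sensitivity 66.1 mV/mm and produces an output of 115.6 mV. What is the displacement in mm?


Displacement = Vout / sensitivity.
d = 115.6 / 66.1
d = 1.749 mm

1.749 mm


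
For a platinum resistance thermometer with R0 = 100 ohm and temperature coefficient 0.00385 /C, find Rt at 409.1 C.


The RTD equation: Rt = R0 * (1 + alpha * T).
Rt = 100 * (1 + 0.00385 * 409.1)
Rt = 100 * (1 + 1.575035)
Rt = 100 * 2.575035
Rt = 257.504 ohm

257.504 ohm


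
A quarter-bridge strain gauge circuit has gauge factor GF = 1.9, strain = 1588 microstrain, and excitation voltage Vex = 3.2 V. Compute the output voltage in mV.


Quarter bridge output: Vout = (GF * epsilon * Vex) / 4.
Vout = (1.9 * 1588e-6 * 3.2) / 4
Vout = 0.00965504 / 4 V
Vout = 0.00241376 V = 2.4138 mV

2.4138 mV


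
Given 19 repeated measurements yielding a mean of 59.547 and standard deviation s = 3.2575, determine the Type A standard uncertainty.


The standard uncertainty for Type A evaluation is u = s / sqrt(n).
u = 3.2575 / sqrt(19)
u = 3.2575 / 4.3589
u = 0.7473

0.7473


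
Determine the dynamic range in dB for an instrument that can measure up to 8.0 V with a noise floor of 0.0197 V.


Dynamic range = 20 * log10(Vmax / Vnoise).
DR = 20 * log10(8.0 / 0.0197)
DR = 20 * log10(406.09)
DR = 52.17 dB

52.17 dB


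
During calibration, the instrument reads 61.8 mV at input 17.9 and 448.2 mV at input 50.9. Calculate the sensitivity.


Sensitivity = (y2 - y1) / (x2 - x1).
S = (448.2 - 61.8) / (50.9 - 17.9)
S = 386.4 / 33.0
S = 11.7091 mV/unit

11.7091 mV/unit


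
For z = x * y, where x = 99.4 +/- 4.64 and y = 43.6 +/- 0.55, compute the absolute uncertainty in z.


For a product z = x*y, the relative uncertainty is:
uz/z = sqrt((ux/x)^2 + (uy/y)^2)
Relative uncertainties: ux/x = 4.64/99.4 = 0.04668
uy/y = 0.55/43.6 = 0.012615
z = 99.4 * 43.6 = 4333.8
uz = 4333.8 * sqrt(0.04668^2 + 0.012615^2) = 209.561

209.561


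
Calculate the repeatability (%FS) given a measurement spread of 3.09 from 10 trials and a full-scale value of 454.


Repeatability = (spread / full scale) * 100%.
R = (3.09 / 454) * 100
R = 0.681 %FS

0.681 %FS


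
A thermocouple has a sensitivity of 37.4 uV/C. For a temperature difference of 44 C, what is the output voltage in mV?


The thermocouple output V = sensitivity * dT.
V = 37.4 uV/C * 44 C
V = 1645.6 uV
V = 1.646 mV

1.646 mV


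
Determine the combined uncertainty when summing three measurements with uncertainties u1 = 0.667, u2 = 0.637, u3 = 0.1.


For a sum of independent quantities, uc = sqrt(u1^2 + u2^2 + u3^2).
uc = sqrt(0.667^2 + 0.637^2 + 0.1^2)
uc = sqrt(0.444889 + 0.405769 + 0.01)
uc = 0.9277

0.9277


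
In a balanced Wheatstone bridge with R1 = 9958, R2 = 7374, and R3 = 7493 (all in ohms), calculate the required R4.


At balance: R1*R4 = R2*R3, so R4 = R2*R3/R1.
R4 = 7374 * 7493 / 9958
R4 = 55253382 / 9958
R4 = 5548.64 ohm

5548.64 ohm


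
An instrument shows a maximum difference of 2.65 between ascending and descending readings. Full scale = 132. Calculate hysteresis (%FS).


Hysteresis = (max difference / full scale) * 100%.
H = (2.65 / 132) * 100
H = 2.008 %FS

2.008 %FS


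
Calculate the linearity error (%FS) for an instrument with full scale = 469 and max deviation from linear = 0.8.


Linearity error = (max deviation / full scale) * 100%.
Linearity = (0.8 / 469) * 100
Linearity = 0.171 %FS

0.171 %FS


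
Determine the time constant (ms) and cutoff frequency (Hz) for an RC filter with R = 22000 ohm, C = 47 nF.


Time constant: tau = R * C.
tau = 22000 * 4.70e-08 = 0.001034 s
tau = 1.034 ms
Cutoff frequency: fc = 1 / (2*pi*R*C).
fc = 1 / (2*pi*0.001034) = 153.92 Hz

tau = 1.034 ms, fc = 153.92 Hz


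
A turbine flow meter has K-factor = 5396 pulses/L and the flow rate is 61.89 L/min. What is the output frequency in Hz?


Frequency = K * Q / 60 (converting L/min to L/s).
f = 5396 * 61.89 / 60
f = 333958.44 / 60
f = 5565.97 Hz

5565.97 Hz


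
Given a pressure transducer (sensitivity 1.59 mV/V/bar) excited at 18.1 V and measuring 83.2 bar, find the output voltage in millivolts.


Output = sensitivity * Vex * P.
Vout = 1.59 * 18.1 * 83.2
Vout = 28.779 * 83.2
Vout = 2394.41 mV

2394.41 mV


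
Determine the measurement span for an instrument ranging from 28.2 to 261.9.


Span = upper range - lower range.
Span = 261.9 - (28.2)
Span = 233.7

233.7


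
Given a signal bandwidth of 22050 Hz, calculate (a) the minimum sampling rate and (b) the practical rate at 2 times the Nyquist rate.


By Nyquist theorem, fs_min = 2 * fmax.
fs_min = 2 * 22050 = 44100 Hz
Practical rate = 2 * fs_min = 2 * 44100 = 88200 Hz

fs_min = 44100 Hz, fs_practical = 88200 Hz


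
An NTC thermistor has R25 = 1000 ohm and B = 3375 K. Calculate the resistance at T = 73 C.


NTC thermistor equation: Rt = R25 * exp(B * (1/T - 1/T25)).
T in Kelvin: 346.15 K, T25 = 298.15 K
1/T - 1/T25 = 1/346.15 - 1/298.15 = -0.0004651
B * (1/T - 1/T25) = 3375 * -0.0004651 = -1.5697
Rt = 1000 * exp(-1.5697) = 208.1 ohm

208.1 ohm


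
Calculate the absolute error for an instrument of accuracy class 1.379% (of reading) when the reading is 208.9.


Absolute error = (accuracy% / 100) * reading.
Error = (1.379 / 100) * 208.9
Error = 0.01379 * 208.9
Error = 2.8807

2.8807


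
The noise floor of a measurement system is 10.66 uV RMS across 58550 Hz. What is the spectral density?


Noise spectral density = Vrms / sqrt(BW).
NSD = 10.66 / sqrt(58550)
NSD = 10.66 / 241.9711
NSD = 0.0441 uV/sqrt(Hz)

0.0441 uV/sqrt(Hz)


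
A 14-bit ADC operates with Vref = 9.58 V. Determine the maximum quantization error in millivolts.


The maximum quantization error is +/- LSB/2.
LSB = Vref / 2^n = 9.58 / 16384 = 0.00058472 V
Max error = LSB / 2 = 0.00058472 / 2 = 0.00029236 V
Max error = 0.2924 mV

0.2924 mV


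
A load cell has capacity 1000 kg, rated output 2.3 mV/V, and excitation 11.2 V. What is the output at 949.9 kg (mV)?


Vout = rated_output * Vex * (load / capacity).
Vout = 2.3 * 11.2 * (949.9 / 1000)
Vout = 2.3 * 11.2 * 0.9499
Vout = 24.469 mV

24.469 mV


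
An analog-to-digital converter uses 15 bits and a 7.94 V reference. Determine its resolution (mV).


The resolution (LSB) of an ADC is Vref / 2^n.
LSB = 7.94 / 2^15
LSB = 7.94 / 32768
LSB = 0.00024231 V = 0.24230957 mV

0.24230957 mV


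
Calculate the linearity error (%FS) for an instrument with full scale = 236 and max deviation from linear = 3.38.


Linearity error = (max deviation / full scale) * 100%.
Linearity = (3.38 / 236) * 100
Linearity = 1.432 %FS

1.432 %FS


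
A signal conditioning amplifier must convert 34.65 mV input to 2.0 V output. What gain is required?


Gain = Vout / Vin (converting to same units).
G = 2.0 V / 34.65 mV
G = 2000.0 mV / 34.65 mV
G = 57.72

57.72


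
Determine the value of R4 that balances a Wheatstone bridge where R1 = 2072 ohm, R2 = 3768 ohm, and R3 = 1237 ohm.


At balance: R1*R4 = R2*R3, so R4 = R2*R3/R1.
R4 = 3768 * 1237 / 2072
R4 = 4661016 / 2072
R4 = 2249.53 ohm

2249.53 ohm


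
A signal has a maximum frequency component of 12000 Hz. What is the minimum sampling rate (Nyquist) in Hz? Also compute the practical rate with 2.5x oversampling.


By Nyquist theorem, fs_min = 2 * fmax.
fs_min = 2 * 12000 = 24000 Hz
Practical rate = 2.5 * fs_min = 2.5 * 24000 = 60000 Hz

fs_min = 24000 Hz, fs_practical = 60000 Hz


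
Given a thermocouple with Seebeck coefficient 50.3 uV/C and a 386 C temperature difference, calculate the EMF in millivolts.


The thermocouple output V = sensitivity * dT.
V = 50.3 uV/C * 386 C
V = 19415.8 uV
V = 19.416 mV

19.416 mV


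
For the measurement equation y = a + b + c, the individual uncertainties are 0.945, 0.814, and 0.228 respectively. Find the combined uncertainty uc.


For a sum of independent quantities, uc = sqrt(u1^2 + u2^2 + u3^2).
uc = sqrt(0.945^2 + 0.814^2 + 0.228^2)
uc = sqrt(0.893025 + 0.662596 + 0.051984)
uc = 1.2679

1.2679


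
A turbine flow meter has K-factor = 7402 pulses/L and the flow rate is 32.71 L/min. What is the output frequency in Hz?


Frequency = K * Q / 60 (converting L/min to L/s).
f = 7402 * 32.71 / 60
f = 242119.42 / 60
f = 4035.32 Hz

4035.32 Hz


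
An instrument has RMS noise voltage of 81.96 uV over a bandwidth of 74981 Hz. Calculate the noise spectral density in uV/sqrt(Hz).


Noise spectral density = Vrms / sqrt(BW).
NSD = 81.96 / sqrt(74981)
NSD = 81.96 / 273.8266
NSD = 0.2993 uV/sqrt(Hz)

0.2993 uV/sqrt(Hz)


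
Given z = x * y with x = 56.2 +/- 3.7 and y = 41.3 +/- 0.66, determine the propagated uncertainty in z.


For a product z = x*y, the relative uncertainty is:
uz/z = sqrt((ux/x)^2 + (uy/y)^2)
Relative uncertainties: ux/x = 3.7/56.2 = 0.065836
uy/y = 0.66/41.3 = 0.015981
z = 56.2 * 41.3 = 2321.1
uz = 2321.1 * sqrt(0.065836^2 + 0.015981^2) = 157.247

157.247


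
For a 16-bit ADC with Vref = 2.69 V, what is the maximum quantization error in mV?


The maximum quantization error is +/- LSB/2.
LSB = Vref / 2^n = 2.69 / 65536 = 4.105e-05 V
Max error = LSB / 2 = 4.105e-05 / 2 = 2.052e-05 V
Max error = 0.0205 mV

0.0205 mV


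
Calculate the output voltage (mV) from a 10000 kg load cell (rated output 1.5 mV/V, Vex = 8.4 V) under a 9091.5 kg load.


Vout = rated_output * Vex * (load / capacity).
Vout = 1.5 * 8.4 * (9091.5 / 10000)
Vout = 1.5 * 8.4 * 0.90915
Vout = 11.455 mV

11.455 mV


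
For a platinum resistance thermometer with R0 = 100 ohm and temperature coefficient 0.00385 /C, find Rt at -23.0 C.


The RTD equation: Rt = R0 * (1 + alpha * T).
Rt = 100 * (1 + 0.00385 * -23.0)
Rt = 100 * (1 + -0.08855)
Rt = 100 * 0.91145
Rt = 91.145 ohm

91.145 ohm


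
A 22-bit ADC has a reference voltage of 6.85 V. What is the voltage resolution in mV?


The resolution (LSB) of an ADC is Vref / 2^n.
LSB = 6.85 / 2^22
LSB = 6.85 / 4194304
LSB = 1.63e-06 V = 0.00163317 mV

0.00163317 mV


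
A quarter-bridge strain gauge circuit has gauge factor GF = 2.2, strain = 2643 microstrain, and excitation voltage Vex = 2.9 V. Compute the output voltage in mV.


Quarter bridge output: Vout = (GF * epsilon * Vex) / 4.
Vout = (2.2 * 2643e-6 * 2.9) / 4
Vout = 0.01686234 / 4 V
Vout = 0.00421558 V = 4.2156 mV

4.2156 mV


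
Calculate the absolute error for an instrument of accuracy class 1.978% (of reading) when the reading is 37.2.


Absolute error = (accuracy% / 100) * reading.
Error = (1.978 / 100) * 37.2
Error = 0.01978 * 37.2
Error = 0.7358

0.7358


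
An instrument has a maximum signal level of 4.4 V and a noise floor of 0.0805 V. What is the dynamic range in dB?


Dynamic range = 20 * log10(Vmax / Vnoise).
DR = 20 * log10(4.4 / 0.0805)
DR = 20 * log10(54.66)
DR = 34.75 dB

34.75 dB


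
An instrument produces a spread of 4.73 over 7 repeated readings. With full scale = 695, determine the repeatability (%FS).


Repeatability = (spread / full scale) * 100%.
R = (4.73 / 695) * 100
R = 0.681 %FS

0.681 %FS


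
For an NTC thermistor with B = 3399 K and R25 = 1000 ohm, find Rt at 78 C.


NTC thermistor equation: Rt = R25 * exp(B * (1/T - 1/T25)).
T in Kelvin: 351.15 K, T25 = 298.15 K
1/T - 1/T25 = 1/351.15 - 1/298.15 = -0.00050623
B * (1/T - 1/T25) = 3399 * -0.00050623 = -1.7207
Rt = 1000 * exp(-1.7207) = 178.9 ohm

178.9 ohm


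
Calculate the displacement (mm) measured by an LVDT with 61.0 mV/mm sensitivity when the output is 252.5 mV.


Displacement = Vout / sensitivity.
d = 252.5 / 61.0
d = 4.139 mm

4.139 mm


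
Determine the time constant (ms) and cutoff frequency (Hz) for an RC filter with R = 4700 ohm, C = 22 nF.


Time constant: tau = R * C.
tau = 4700 * 2.20e-08 = 0.0001034 s
tau = 0.1034 ms
Cutoff frequency: fc = 1 / (2*pi*R*C).
fc = 1 / (2*pi*0.0001034) = 1539.22 Hz

tau = 0.1034 ms, fc = 1539.22 Hz


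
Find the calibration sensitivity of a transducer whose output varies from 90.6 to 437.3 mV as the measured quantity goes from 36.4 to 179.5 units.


Sensitivity = (y2 - y1) / (x2 - x1).
S = (437.3 - 90.6) / (179.5 - 36.4)
S = 346.7 / 143.1
S = 2.4228 mV/unit

2.4228 mV/unit


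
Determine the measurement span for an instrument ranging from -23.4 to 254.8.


Span = upper range - lower range.
Span = 254.8 - (-23.4)
Span = 278.2

278.2


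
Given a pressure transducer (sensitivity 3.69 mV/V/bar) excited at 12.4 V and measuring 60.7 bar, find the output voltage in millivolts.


Output = sensitivity * Vex * P.
Vout = 3.69 * 12.4 * 60.7
Vout = 45.756 * 60.7
Vout = 2777.39 mV

2777.39 mV


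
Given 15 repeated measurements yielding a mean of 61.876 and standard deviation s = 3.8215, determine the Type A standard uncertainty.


The standard uncertainty for Type A evaluation is u = s / sqrt(n).
u = 3.8215 / sqrt(15)
u = 3.8215 / 3.873
u = 0.9867

0.9867


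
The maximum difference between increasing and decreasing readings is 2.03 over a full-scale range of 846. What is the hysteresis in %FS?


Hysteresis = (max difference / full scale) * 100%.
H = (2.03 / 846) * 100
H = 0.24 %FS

0.24 %FS


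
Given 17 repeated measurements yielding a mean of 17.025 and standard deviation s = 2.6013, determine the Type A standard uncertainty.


The standard uncertainty for Type A evaluation is u = s / sqrt(n).
u = 2.6013 / sqrt(17)
u = 2.6013 / 4.1231
u = 0.6309

0.6309


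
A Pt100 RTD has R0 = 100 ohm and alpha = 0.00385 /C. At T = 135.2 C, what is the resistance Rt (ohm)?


The RTD equation: Rt = R0 * (1 + alpha * T).
Rt = 100 * (1 + 0.00385 * 135.2)
Rt = 100 * (1 + 0.52052)
Rt = 100 * 1.52052
Rt = 152.052 ohm

152.052 ohm


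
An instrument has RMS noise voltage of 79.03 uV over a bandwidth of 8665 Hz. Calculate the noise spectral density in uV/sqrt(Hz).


Noise spectral density = Vrms / sqrt(BW).
NSD = 79.03 / sqrt(8665)
NSD = 79.03 / 93.086
NSD = 0.849 uV/sqrt(Hz)

0.849 uV/sqrt(Hz)


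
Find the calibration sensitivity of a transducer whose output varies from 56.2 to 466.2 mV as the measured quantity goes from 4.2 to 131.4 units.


Sensitivity = (y2 - y1) / (x2 - x1).
S = (466.2 - 56.2) / (131.4 - 4.2)
S = 410.0 / 127.2
S = 3.2233 mV/unit

3.2233 mV/unit
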